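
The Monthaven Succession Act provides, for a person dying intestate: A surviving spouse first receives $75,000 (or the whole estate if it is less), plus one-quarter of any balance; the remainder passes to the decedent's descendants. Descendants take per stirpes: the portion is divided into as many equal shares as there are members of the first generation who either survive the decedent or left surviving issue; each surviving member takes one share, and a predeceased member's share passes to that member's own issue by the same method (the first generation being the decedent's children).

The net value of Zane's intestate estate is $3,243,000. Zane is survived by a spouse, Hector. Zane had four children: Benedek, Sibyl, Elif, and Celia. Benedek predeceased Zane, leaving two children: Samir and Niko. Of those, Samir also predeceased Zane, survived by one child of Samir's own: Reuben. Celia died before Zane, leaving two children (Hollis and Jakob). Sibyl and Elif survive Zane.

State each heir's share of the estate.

Hector first takes $75,000, leaving a balance of $3,168,000. Hector then takes one-quarter of the balance ($792,000), for a total of $867,000. The remaining $2,376,000 passes to the descendants.
The descendants' portion ($2,376,000) is divided into 4 shares of $594,000: Sibyl and Elif each take $594,000; Benedek's $594,000 share passes to Benedek's issue; Celia's $594,000 share passes to Celia's issue.
Benedek's share ($594,000) is divided into 2 shares of $297,000: Niko takes $297,000; Samir's $297,000 share passes to Samir's issue.
Samir's share ($297,000) passes entirely to Reuben.
Celia's share ($594,000) is divided into 2 shares of $297,000: Hollis and Jakob each take $297,000.

Hector: $867,000; Reuben: $297,000; Niko: $297,000; Sibyl: $594,000; Elif: $594,000; Hollis: $297,000; Jakob: $297,000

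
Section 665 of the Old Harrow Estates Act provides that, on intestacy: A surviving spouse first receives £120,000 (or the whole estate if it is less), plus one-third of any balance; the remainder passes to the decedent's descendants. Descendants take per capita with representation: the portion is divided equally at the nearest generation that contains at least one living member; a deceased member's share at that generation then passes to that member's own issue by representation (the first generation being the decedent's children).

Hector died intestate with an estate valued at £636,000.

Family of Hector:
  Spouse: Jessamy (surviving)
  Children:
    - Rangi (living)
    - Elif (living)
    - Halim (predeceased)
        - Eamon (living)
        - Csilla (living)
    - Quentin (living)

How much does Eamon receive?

Eamon receives £43,000.

Jessamy first takes £120,000, leaving a balance of £516,000. Jessamy then takes one-third of the balance (£172,000), for a total of £292,000. The remaining £344,000 passes to the descendants.
The descendants' portion (£344,000) is divided into 4 shares of £86,000: Rangi, Elif, and Quentin each take £86,000; Halim's £86,000 share passes to Halim's issue.
Halim's share (£86,000) is divided into 2 shares of £43,000: Eamon and Csilla each take £43,000.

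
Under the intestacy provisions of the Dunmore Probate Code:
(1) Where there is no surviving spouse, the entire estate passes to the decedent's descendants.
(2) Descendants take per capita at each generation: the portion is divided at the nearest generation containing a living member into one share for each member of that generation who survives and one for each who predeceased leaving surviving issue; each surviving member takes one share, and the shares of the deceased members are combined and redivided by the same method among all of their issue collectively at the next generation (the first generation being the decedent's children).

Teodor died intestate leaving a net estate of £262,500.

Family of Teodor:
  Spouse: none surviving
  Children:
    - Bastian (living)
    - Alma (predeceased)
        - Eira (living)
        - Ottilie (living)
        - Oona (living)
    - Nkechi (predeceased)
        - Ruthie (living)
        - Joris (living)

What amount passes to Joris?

Joris receives £35,000.

The entire £262,500 passes to the descendants.
That amount (£262,500) is divided at the children's generation into 3 shares of £87,500. Bastian takes £87,500. The 2 shares of the deceased (Alma and Nkechi) are combined into a pool of £175,000.
That pool (£175,000) is divided at the grandchildren's generation equally among Eira, Ottilie, Oona, Ruthie, and Joris: £35,000 each.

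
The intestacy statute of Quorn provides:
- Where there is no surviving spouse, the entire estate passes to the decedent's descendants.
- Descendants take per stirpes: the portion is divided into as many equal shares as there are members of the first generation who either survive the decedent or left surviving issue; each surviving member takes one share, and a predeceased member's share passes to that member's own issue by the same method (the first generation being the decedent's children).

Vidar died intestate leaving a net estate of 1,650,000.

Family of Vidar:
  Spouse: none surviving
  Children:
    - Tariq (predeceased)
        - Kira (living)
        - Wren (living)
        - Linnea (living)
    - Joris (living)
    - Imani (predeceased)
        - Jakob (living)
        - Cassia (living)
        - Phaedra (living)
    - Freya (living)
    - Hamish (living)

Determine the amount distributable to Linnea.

The entire 1,650,000 passes to the descendants.
That amount (1,650,000) is divided into 5 shares of 330,000: Joris, Freya, and Hamish each take 330,000; Tariq's 330,000 share passes to Tariq's issue; Imani's 330,000 share passes to Imani's issue.
Tariq's share (330,000) is divided into 3 shares of 110,000: Kira, Wren, and Linnea each take 110,000.
Imani's share (330,000) is divided into 3 shares of 110,000: Jakob, Cassia, and Phaedra each take 110,000.

Linnea receives 110,000.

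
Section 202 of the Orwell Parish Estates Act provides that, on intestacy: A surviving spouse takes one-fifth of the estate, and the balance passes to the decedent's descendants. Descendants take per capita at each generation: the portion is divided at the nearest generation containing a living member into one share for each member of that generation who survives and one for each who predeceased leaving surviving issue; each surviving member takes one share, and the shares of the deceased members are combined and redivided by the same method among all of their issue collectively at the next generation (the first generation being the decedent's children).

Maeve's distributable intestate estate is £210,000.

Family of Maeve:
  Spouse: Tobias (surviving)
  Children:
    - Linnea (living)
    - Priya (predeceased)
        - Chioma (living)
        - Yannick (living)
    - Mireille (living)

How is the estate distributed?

Tobias takes one-fifth of £210,000 = £42,000. The remaining £168,000 passes to the descendants.
The descendants' portion (£168,000) is divided at the children's generation into 3 shares of £56,000. Linnea and Mireille each take £56,000. The remaining share for the deceased Priya (£56,000) is carried to the next generation.
That pool (£56,000) is divided at the grandchildren's generation equally among Chioma and Yannick: £28,000 each.

Tobias: £42,000; Linnea: £56,000; Chioma: £28,000; Yannick: £28,000; Mireille: £56,000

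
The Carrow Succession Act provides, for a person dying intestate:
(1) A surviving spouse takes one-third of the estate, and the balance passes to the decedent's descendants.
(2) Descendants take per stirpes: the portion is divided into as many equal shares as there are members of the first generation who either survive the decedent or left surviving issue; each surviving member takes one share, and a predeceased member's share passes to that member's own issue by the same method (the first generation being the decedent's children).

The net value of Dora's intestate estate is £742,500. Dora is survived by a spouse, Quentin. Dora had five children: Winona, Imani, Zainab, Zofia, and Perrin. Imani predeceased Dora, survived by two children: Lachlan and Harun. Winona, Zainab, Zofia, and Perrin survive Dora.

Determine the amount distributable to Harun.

Harun receives £49,500.

Quentin takes one-third of £742,500 = £247,500. The remaining £495,000 passes to the descendants.
The descendants' portion (£495,000) is divided into 5 shares of £99,000: Winona, Zainab, Zofia, and Perrin each take £99,000; Imani's £99,000 share passes to Imani's issue.
Imani's share (£99,000) is divided into 2 shares of £49,500: Lachlan and Harun each take £49,500.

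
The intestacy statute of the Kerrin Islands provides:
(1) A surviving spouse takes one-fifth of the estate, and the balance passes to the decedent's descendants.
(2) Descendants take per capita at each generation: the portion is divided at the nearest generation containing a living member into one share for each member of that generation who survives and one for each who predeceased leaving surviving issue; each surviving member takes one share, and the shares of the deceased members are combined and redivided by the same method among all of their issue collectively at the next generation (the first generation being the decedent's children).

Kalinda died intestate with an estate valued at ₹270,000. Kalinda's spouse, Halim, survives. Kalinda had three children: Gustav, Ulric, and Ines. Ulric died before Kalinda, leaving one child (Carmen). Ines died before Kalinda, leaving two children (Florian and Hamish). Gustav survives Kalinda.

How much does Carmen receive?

Carmen receives ₹48,000.

Halim takes one-fifth of ₹270,000 = ₹54,000. The remaining ₹216,000 passes to the descendants.
The descendants' portion (₹216,000) is divided at the children's generation into 3 shares of ₹72,000. Gustav takes ₹72,000. The 2 shares of the deceased (Ulric and Ines) are combined into a pool of ₹144,000.
That pool (₹144,000) is divided at the grandchildren's generation equally among Carmen, Florian, and Hamish: ₹48,000 each.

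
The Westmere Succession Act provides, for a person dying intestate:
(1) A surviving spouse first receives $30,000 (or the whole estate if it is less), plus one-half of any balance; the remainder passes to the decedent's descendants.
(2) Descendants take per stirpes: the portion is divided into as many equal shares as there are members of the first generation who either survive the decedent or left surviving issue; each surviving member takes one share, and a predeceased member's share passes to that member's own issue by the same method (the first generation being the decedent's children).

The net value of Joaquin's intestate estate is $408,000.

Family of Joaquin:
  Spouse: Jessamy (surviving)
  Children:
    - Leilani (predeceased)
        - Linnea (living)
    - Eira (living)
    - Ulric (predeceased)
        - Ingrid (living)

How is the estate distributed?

Jessamy: $219,000; Linnea: $63,000; Eira: $63,000; Ingrid: $63,000

Jessamy first takes $30,000, leaving a balance of $378,000. Jessamy then takes one-half of the balance ($189,000), for a total of $219,000. The remaining $189,000 passes to the descendants.
The descendants' portion ($189,000) is divided into 3 shares of $63,000: Eira takes $63,000; Leilani's $63,000 share passes to Leilani's issue; Ulric's $63,000 share passes to Ulric's issue.
Leilani's share ($63,000) passes entirely to Linnea.
Ulric's share ($63,000) passes entirely to Ingrid.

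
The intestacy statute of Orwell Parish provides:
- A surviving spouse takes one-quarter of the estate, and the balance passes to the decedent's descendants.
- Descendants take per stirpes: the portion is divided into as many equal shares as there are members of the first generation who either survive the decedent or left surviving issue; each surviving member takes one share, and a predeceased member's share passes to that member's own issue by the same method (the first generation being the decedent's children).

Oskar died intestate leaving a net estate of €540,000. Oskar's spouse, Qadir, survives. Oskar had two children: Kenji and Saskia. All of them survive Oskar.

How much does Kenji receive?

Qadir takes one-quarter of €540,000 = €135,000. The remaining €405,000 passes to the descendants.
The descendants' portion (€405,000) is divided into 2 shares of €202,500: Kenji and Saskia each take €202,500.

Kenji receives €202,500.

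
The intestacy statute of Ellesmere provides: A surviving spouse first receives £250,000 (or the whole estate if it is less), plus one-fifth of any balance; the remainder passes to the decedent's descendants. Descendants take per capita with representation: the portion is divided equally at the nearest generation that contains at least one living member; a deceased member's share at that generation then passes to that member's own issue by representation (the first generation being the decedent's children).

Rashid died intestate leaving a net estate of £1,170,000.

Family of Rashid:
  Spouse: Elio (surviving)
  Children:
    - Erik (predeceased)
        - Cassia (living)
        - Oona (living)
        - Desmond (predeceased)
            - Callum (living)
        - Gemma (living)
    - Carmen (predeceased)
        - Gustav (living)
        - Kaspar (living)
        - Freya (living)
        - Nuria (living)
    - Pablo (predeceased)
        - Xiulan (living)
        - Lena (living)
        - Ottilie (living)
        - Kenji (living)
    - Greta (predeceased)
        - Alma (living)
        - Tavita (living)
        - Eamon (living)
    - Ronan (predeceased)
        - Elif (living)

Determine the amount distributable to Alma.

Alma receives £46,000.

Elio first takes £250,000, leaving a balance of £920,000. Elio then takes one-fifth of the balance (£184,000), for a total of £434,000. The remaining £736,000 passes to the descendants.
No child survives, so the initial division is made at the grandchildren's generation.
The descendants' portion (£736,000) is divided into 16 shares of £46,000: Cassia, Oona, Gemma, Gustav, Kaspar, Freya, Nuria, Xiulan, Lena, Ottilie, Kenji, Alma, Tavita, Eamon, and Elif each take £46,000; Desmond's £46,000 share passes to Desmond's issue.
Desmond's share (£46,000) passes entirely to Callum.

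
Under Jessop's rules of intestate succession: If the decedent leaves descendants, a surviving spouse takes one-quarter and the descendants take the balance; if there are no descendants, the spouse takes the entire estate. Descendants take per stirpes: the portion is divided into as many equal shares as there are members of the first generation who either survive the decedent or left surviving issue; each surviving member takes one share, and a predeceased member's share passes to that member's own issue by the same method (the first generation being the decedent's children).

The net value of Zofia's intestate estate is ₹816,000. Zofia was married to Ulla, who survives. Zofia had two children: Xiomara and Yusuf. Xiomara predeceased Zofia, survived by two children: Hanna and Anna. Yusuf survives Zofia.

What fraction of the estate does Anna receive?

Anna receives 3/16 of the estate.

Ulla takes one-quarter of ₹816,000 = ₹204,000. The remaining ₹612,000 passes to the descendants.
The descendants' portion (₹612,000) is divided into 2 shares of ₹306,000: Yusuf takes ₹306,000; Xiomara's ₹306,000 share passes to Xiomara's issue.
Xiomara's share (₹306,000) is divided into 2 shares of ₹153,000: Hanna and Anna each take ₹153,000.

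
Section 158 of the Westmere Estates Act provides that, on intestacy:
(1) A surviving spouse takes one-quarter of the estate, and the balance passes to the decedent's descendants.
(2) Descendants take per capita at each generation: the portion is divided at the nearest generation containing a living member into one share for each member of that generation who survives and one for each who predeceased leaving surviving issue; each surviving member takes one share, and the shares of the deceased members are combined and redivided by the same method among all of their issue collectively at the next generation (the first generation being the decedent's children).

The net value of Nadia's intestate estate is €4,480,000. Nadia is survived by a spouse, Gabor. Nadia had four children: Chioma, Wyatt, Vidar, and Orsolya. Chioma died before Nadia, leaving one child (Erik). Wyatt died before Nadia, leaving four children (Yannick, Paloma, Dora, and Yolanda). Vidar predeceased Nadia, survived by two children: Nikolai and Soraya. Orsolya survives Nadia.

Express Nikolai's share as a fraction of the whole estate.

Nikolai receives 9/112 of the estate.

Gabor takes one-quarter of €4,480,000 = €1,120,000. The remaining €3,360,000 passes to the descendants.
The descendants' portion (€3,360,000) is divided at the children's generation into 4 shares of €840,000. Orsolya takes €840,000. The 3 shares of the deceased (Chioma, Wyatt, and Vidar) are combined into a pool of €2,520,000.
That pool (€2,520,000) is divided at the grandchildren's generation equally among Erik, Yannick, Paloma, Dora, Yolanda, Nikolai, and Soraya: €360,000 each.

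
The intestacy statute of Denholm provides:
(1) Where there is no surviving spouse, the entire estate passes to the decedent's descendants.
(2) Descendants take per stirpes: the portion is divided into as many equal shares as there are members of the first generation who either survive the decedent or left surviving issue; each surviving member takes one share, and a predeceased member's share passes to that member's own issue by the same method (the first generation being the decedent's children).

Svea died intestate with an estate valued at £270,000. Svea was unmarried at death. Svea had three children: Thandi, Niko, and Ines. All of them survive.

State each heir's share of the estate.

The entire £270,000 passes to the descendants.
That amount (£270,000) is divided into 3 shares of £90,000: Thandi, Niko, and Ines each take £90,000.

Thandi: £90,000; Niko: £90,000; Ines: £90,000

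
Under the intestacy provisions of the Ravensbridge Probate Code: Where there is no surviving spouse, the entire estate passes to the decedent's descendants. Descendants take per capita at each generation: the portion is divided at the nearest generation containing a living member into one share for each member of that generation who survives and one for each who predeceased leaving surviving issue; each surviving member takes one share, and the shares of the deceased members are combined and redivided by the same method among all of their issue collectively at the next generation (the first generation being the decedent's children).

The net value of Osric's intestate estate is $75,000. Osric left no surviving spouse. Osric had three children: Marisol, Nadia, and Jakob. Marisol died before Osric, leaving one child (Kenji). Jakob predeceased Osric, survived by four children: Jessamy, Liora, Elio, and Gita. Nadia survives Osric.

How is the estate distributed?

The entire $75,000 passes to the descendants.
That amount ($75,000) is divided at the children's generation into 3 shares of $25,000. Nadia takes $25,000. The 2 shares of the deceased (Marisol and Jakob) are combined into a pool of $50,000.
That pool ($50,000) is divided at the grandchildren's generation equally among Kenji, Jessamy, Liora, Elio, and Gita: $10,000 each.

Kenji: $10,000; Nadia: $25,000; Jessamy: $10,000; Liora: $10,000; Elio: $10,000; Gita: $10,000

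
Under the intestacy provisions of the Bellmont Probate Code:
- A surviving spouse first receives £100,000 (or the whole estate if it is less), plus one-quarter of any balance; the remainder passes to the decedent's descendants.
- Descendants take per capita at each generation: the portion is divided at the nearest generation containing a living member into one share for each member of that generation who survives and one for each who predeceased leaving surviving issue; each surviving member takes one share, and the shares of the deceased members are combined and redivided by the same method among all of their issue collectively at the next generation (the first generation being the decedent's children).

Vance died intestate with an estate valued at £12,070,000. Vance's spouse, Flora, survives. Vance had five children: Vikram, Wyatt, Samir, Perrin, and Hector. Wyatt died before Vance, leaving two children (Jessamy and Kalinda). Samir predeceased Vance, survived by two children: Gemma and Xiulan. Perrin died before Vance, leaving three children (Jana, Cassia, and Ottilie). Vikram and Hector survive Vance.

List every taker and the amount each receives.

Flora first takes £100,000, leaving a balance of £11,970,000. Flora then takes one-quarter of the balance (£2,992,500), for a total of £3,092,500. The remaining £8,977,500 passes to the descendants.
The descendants' portion (£8,977,500) is divided at the children's generation into 5 shares of £1,795,500. Vikram and Hector each take £1,795,500. The 3 shares of the deceased (Wyatt, Samir, and Perrin) are combined into a pool of £5,386,500.
That pool (£5,386,500) is divided at the grandchildren's generation equally among Jessamy, Kalinda, Gemma, Xiulan, Jana, Cassia, and Ottilie: £769,500 each.

Flora: £3,092,500; Vikram: £1,795,500; Jessamy: £769,500; Kalinda: £769,500; Gemma: £769,500; Xiulan: £769,500; Jana: £769,500; Cassia: £769,500; Ottilie: £769,500; Hector: £1,795,500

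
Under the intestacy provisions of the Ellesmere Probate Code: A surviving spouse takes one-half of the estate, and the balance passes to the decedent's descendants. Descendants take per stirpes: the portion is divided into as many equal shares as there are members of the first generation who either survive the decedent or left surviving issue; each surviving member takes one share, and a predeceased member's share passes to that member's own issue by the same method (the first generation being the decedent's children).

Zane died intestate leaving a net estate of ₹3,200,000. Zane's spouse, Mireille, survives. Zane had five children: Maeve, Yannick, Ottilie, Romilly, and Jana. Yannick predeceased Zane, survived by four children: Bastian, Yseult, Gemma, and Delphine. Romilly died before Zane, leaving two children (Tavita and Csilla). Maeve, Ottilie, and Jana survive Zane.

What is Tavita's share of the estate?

Mireille takes one-half of ₹3,200,000 = ₹1,600,000. The remaining ₹1,600,000 passes to the descendants.
The descendants' portion (₹1,600,000) is divided into 5 shares of ₹320,000: Maeve, Ottilie, and Jana each take ₹320,000; Yannick's ₹320,000 share passes to Yannick's issue; Romilly's ₹320,000 share passes to Romilly's issue.
Yannick's share (₹320,000) is divided into 4 shares of ₹80,000: Bastian, Yseult, Gemma, and Delphine each take ₹80,000.
Romilly's share (₹320,000) is divided into 2 shares of ₹160,000: Tavita and Csilla each take ₹160,000.

Tavita receives ₹160,000.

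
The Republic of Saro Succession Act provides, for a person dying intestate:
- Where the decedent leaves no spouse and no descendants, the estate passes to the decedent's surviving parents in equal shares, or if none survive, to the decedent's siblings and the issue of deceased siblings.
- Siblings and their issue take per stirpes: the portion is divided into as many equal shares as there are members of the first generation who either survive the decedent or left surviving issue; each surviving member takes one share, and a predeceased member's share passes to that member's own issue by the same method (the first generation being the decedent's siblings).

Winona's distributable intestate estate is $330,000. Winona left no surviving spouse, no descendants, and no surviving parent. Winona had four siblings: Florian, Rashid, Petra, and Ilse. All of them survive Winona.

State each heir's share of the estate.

Florian: $82,500; Rashid: $82,500; Petra: $82,500; Ilse: $82,500

The entire $330,000 passes to the siblings and their issue.
That amount ($330,000) is divided into 4 shares of $82,500: Florian, Rashid, Petra, and Ilse each take $82,500.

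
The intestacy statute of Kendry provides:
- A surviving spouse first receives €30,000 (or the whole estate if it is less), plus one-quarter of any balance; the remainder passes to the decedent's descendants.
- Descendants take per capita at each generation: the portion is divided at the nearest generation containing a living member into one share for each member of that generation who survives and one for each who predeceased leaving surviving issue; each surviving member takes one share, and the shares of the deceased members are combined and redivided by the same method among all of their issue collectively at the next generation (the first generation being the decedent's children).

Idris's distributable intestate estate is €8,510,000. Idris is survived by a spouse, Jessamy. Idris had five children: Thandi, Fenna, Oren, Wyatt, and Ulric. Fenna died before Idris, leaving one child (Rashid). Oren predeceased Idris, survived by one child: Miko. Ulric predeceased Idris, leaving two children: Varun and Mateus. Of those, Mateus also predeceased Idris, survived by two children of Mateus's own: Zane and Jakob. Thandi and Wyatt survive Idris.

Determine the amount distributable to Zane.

Jessamy first takes €30,000, leaving a balance of €8,480,000. Jessamy then takes one-quarter of the balance (€2,120,000), for a total of €2,150,000. The remaining €6,360,000 passes to the descendants.
The descendants' portion (€6,360,000) is divided at the children's generation into 5 shares of €1,272,000. Thandi and Wyatt each take €1,272,000. The 3 shares of the deceased (Fenna, Oren, and Ulric) are combined into a pool of €3,816,000.
That pool (€3,816,000) is divided at the grandchildren's generation into 4 shares of €954,000. Rashid, Miko, and Varun each take €954,000. The remaining share for the deceased Mateus (€954,000) is carried to the next generation.
That pool (€954,000) is divided at the great-grandchildren's generation equally among Zane and Jakob: €477,000 each.

Zane receives €477,000.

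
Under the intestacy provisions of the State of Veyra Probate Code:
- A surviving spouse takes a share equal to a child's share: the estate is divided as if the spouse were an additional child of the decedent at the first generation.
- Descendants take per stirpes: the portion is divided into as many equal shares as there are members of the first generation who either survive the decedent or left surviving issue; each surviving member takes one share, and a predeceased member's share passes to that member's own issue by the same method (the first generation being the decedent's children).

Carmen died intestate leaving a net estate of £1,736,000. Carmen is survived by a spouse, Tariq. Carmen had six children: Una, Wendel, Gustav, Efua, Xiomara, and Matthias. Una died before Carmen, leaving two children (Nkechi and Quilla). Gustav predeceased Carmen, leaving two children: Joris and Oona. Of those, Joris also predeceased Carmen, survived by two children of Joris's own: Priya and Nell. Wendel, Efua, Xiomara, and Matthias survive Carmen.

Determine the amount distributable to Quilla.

Quilla receives £124,000.

The spouse counts as an additional share at the children's level, so there are 7 primary shares of £248,000. Tariq takes one such share (£248,000).
The children's combined portion (£1,488,000) is divided into 6 shares of £248,000: Wendel, Efua, Xiomara, and Matthias each take £248,000; Una's £248,000 share passes to Una's issue; Gustav's £248,000 share passes to Gustav's issue.
Una's share (£248,000) is divided into 2 shares of £124,000: Nkechi and Quilla each take £124,000.
Gustav's share (£248,000) is divided into 2 shares of £124,000: Oona takes £124,000; Joris's £124,000 share passes to Joris's issue.
Joris's share (£124,000) is divided into 2 shares of £62,000: Priya and Nell each take £62,000.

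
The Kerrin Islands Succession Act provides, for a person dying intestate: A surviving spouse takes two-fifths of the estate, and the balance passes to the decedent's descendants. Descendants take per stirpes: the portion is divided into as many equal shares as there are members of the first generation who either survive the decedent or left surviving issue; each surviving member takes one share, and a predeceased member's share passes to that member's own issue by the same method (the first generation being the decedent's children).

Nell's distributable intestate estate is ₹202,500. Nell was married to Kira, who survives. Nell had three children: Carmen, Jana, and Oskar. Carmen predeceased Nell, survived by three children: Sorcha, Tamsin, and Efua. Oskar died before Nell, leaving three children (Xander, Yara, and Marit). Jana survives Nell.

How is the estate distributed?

Kira: ₹81,000; Sorcha: ₹13,500; Tamsin: ₹13,500; Efua: ₹13,500; Jana: ₹40,500; Xander: ₹13,500; Yara: ₹13,500; Marit: ₹13,500

Kira takes two-fifths of ₹202,500 = ₹81,000. The remaining ₹121,500 passes to the descendants.
The descendants' portion (₹121,500) is divided into 3 shares of ₹40,500: Jana takes ₹40,500; Carmen's ₹40,500 share passes to Carmen's issue; Oskar's ₹40,500 share passes to Oskar's issue.
Carmen's share (₹40,500) is divided into 3 shares of ₹13,500: Sorcha, Tamsin, and Efua each take ₹13,500.
Oskar's share (₹40,500) is divided into 3 shares of ₹13,500: Xander, Yara, and Marit each take ₹13,500.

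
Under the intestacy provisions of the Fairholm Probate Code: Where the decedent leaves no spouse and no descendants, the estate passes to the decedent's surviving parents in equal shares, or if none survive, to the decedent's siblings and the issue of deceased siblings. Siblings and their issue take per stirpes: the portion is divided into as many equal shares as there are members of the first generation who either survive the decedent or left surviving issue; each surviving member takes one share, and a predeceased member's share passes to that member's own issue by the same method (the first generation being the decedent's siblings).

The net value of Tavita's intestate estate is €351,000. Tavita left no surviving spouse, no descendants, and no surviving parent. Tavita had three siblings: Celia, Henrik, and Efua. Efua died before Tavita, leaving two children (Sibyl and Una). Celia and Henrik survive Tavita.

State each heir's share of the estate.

The entire €351,000 passes to the siblings and their issue.
That amount (€351,000) is divided into 3 shares of €117,000: Celia and Henrik each take €117,000; Efua's €117,000 share passes to Efua's issue.
Efua's share (€117,000) is divided into 2 shares of €58,500: Sibyl and Una each take €58,500.

Celia: €117,000; Henrik: €117,000; Sibyl: €58,500; Una: €58,500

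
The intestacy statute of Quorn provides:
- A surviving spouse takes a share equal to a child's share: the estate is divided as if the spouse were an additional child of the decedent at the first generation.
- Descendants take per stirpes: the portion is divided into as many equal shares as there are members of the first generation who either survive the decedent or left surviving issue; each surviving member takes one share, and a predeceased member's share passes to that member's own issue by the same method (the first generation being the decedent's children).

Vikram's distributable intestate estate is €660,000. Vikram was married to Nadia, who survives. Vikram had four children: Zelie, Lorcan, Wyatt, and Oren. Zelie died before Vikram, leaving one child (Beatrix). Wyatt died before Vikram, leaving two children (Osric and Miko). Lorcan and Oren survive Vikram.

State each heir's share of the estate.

The spouse counts as an additional share at the children's level, so there are 5 primary shares of €132,000. Nadia takes one such share (€132,000).
The children's combined portion (€528,000) is divided into 4 shares of €132,000: Lorcan and Oren each take €132,000; Zelie's €132,000 share passes to Zelie's issue; Wyatt's €132,000 share passes to Wyatt's issue.
Zelie's share (€132,000) passes entirely to Beatrix.
Wyatt's share (€132,000) is divided into 2 shares of €66,000: Osric and Miko each take €66,000.

Nadia: €132,000; Beatrix: €132,000; Lorcan: €132,000; Osric: €66,000; Miko: €66,000; Oren: €132,000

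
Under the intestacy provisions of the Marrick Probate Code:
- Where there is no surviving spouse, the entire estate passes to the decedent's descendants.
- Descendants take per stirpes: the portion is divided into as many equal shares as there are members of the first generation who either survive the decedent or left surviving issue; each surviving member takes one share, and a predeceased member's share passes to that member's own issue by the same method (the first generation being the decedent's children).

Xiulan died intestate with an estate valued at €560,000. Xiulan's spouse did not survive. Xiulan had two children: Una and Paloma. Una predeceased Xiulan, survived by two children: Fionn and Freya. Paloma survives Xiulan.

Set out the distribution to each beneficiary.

The entire €560,000 passes to the descendants.
That amount (€560,000) is divided into 2 shares of €280,000: Paloma takes €280,000; Una's €280,000 share passes to Una's issue.
Una's share (€280,000) is divided into 2 shares of €140,000: Fionn and Freya each take €140,000.

Fionn: €140,000; Freya: €140,000; Paloma: €280,000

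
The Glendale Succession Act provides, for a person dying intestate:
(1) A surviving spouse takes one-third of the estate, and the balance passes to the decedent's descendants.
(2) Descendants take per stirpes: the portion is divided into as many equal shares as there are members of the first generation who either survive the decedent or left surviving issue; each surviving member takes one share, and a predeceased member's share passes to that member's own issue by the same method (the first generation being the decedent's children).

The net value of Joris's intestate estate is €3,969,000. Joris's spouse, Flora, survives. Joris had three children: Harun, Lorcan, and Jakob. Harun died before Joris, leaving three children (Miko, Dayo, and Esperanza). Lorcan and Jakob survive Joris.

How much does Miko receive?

Flora takes one-third of €3,969,000 = €1,323,000. The remaining €2,646,000 passes to the descendants.
The descendants' portion (€2,646,000) is divided into 3 shares of €882,000: Lorcan and Jakob each take €882,000; Harun's €882,000 share passes to Harun's issue.
Harun's share (€882,000) is divided into 3 shares of €294,000: Miko, Dayo, and Esperanza each take €294,000.

Miko receives €294,000.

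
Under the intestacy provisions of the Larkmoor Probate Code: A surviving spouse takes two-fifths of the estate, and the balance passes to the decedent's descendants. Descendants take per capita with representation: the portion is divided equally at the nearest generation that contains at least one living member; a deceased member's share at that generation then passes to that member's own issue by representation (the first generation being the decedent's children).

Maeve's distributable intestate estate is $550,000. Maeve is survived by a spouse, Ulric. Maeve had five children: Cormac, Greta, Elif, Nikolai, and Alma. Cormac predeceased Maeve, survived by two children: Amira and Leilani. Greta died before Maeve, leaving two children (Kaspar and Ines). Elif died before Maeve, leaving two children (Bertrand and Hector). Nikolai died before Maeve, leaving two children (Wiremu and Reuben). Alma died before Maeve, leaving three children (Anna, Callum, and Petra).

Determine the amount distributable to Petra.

Petra receives $30,000.

Ulric takes two-fifths of $550,000 = $220,000. The remaining $330,000 passes to the descendants.
No child survives, so the initial division is made at the grandchildren's generation.
The descendants' portion ($330,000) is divided into 11 shares of $30,000: Amira, Leilani, Kaspar, Ines, Bertrand, Hector, Wiremu, Reuben, Anna, Callum, and Petra each take $30,000.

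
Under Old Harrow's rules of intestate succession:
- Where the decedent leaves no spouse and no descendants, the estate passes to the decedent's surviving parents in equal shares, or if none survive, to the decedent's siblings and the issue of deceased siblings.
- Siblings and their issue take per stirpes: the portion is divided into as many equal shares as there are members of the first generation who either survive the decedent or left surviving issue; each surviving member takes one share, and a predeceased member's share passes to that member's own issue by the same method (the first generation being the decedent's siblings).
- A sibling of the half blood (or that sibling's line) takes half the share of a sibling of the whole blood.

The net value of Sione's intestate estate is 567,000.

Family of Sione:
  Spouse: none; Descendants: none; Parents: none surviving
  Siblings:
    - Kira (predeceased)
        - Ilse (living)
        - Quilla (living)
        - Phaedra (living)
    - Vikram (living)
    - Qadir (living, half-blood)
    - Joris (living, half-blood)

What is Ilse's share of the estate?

The entire 567,000 passes to the siblings and their issue.
Counting each half-blood sibling's line as half a unit, there are 3 units in 567,000, so one unit is 189,000. Whole-blood lines (Kira and Vikram) take 189,000 each; half-blood lines (Qadir and Joris) take 94,500 each.
Kira's share (189,000) is divided into 3 shares of 63,000: Ilse, Quilla, and Phaedra each take 63,000.

Ilse receives 63,000.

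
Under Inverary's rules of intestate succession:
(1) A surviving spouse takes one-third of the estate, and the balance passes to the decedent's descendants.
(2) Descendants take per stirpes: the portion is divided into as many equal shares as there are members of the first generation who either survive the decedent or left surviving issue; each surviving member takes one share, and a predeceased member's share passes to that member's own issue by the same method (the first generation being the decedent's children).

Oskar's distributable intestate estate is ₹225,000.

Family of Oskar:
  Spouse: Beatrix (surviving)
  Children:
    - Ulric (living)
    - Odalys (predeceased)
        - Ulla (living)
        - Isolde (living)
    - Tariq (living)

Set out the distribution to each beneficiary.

Beatrix takes one-third of ₹225,000 = ₹75,000. The remaining ₹150,000 passes to the descendants.
The descendants' portion (₹150,000) is divided into 3 shares of ₹50,000: Ulric and Tariq each take ₹50,000; Odalys's ₹50,000 share passes to Odalys's issue.
Odalys's share (₹50,000) is divided into 2 shares of ₹25,000: Ulla and Isolde each take ₹25,000.

Beatrix: ₹75,000; Ulric: ₹50,000; Ulla: ₹25,000; Isolde: ₹25,000; Tariq: ₹50,000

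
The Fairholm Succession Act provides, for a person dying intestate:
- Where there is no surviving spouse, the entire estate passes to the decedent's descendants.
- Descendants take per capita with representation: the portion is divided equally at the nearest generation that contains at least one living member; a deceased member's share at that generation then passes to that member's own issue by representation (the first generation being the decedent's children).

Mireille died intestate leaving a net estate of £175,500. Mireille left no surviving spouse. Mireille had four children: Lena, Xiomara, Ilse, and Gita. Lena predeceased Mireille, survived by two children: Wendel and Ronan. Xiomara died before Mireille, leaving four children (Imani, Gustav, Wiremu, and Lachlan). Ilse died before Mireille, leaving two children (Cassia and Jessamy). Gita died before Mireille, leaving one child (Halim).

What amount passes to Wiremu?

Wiremu receives £19,500.

The entire £175,500 passes to the descendants.
No child survives, so the initial division is made at the grandchildren's generation.
That amount (£175,500) is divided into 9 shares of £19,500: Wendel, Ronan, Imani, Gustav, Wiremu, Lachlan, Cassia, Jessamy, and Halim each take £19,500.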